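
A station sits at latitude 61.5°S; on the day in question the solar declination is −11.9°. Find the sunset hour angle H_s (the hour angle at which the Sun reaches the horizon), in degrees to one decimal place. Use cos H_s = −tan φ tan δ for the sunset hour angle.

−tan φ tan δ = −(-1.8418)(-0.2107) = -0.3881; H_s = arccos(-0.3881) = 112.84°.

112.8°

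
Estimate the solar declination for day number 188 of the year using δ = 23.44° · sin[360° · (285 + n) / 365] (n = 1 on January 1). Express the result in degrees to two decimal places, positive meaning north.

360 × (285 + 188) / 365 = 466.521°; sin(466.521°) = 0.9587.
δ = 23.44 × 0.9587 = 22.472° ≈ +22.47°.

+22.47°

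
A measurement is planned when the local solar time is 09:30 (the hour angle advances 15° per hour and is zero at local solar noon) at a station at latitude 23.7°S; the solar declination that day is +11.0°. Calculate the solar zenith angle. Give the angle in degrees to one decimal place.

Hour angle H = 15° × (9.5 − 12) = -37.50°.
cos θ_z = sin(-23.7°) sin(11.0°) + cos(-23.7°) cos(11.0°) cos(-37.50°) = -0.0767 + 0.7131 = 0.6364.
θ_z = arccos(0.6364) = 50.48°.

50.5°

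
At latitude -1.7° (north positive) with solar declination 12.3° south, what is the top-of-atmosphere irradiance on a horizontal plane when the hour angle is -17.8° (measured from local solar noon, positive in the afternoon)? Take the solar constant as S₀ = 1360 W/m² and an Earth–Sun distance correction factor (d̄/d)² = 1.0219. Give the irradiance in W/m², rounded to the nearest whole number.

1301 W/m²

With φ = -1.7°, δ = -12.3°, H = -17.80°: sin φ sin δ = 0.0063, cos φ cos δ cos H = 0.9299, so cos θ_z = 0.9362.
Top-of-atmosphere irradiance = S₀ (d̄/d)² cos θ_z = 1360 × 1.0219 × 0.9362 = 1301.12 W/m².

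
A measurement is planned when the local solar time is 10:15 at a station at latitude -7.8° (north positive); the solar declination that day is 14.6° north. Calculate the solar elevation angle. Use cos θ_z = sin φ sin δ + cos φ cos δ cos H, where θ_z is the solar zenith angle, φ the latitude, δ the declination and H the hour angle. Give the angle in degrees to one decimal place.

55.7°

Hour angle H = 15° × (10.25 − 12) = -26.25°.
cos θ_z = sin(-7.8°) sin(14.6°) + cos(-7.8°) cos(14.6°) cos(-26.25°) = -0.0342 + 0.8599 = 0.8257.
θ_z = arccos(0.8257) = 34.34°, so the elevation is 90° − 34.34° = 55.66°.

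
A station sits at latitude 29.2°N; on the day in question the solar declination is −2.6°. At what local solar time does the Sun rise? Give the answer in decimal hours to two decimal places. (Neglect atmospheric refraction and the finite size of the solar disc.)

6.10 h

The sunset hour angle satisfies cos H_s = −tan φ tan δ = 0.0254, giving H_s = 88.54°.
Sunrise is at 12 − H_s/15 = 12 − 5.903 = 6.097 h local solar time.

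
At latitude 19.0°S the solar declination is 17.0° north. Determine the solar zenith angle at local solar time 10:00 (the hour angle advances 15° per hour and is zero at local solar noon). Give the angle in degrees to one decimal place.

46.5°

Hour angle H = 15° × (10 − 12) = -30.00°.
With φ = -19.0°, δ = 17.0°, H = -30.00°: sin φ sin δ = -0.0952, cos φ cos δ cos H = 0.7831, so cos θ_z = 0.6879.
θ_z = arccos(0.6879) = 46.54°.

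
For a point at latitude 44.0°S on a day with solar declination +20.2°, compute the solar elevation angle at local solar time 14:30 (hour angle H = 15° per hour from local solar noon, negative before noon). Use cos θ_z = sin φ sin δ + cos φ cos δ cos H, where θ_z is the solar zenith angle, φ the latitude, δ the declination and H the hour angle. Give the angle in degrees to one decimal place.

17.2°

Hour angle H = 15° × (14.5 − 12) = 37.50°.
cos θ_z = sin(-44.0°) sin(20.2°) + cos(-44.0°) cos(20.2°) cos(37.50°) = -0.2399 + 0.5356 = 0.2957.
θ_z = arccos(0.2957) = 72.80°, so the elevation is 90° − 72.80° = 17.20°.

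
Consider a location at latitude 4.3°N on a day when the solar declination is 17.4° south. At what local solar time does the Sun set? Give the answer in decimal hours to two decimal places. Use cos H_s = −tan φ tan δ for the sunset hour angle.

cos H_s = −tan(4.3°) · tan(-17.4°) = 0.0236, so H_s = arccos(0.0236) = 88.65°.
Sunset is at 12 + H_s/15 = 12 + 5.910 = 17.910 h local solar time.

17.91 h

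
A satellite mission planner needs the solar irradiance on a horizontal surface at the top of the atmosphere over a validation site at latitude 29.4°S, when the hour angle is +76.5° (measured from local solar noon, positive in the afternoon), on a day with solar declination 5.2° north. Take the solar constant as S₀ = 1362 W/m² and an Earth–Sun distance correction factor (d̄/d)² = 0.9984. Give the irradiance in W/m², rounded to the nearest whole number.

215 W/m²

cos θ_z = sin(-29.4°) sin(5.2°) + cos(-29.4°) cos(5.2°) cos(76.50°) = -0.0445 + 0.2025 = 0.1580.
Top-of-atmosphere irradiance = S₀ (d̄/d)² cos θ_z = 1362 × 0.9984 × 0.1580 = 214.85 W/m².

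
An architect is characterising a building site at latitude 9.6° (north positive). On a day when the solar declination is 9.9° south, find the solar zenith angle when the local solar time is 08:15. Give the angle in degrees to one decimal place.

59.3°

Hour angle H = 15° × (8.25 − 12) = -56.25°.
cos θ_z = sin φ sin δ + cos φ cos δ cos H = (0.1668)(-0.1719) + (0.9860)(0.9851)(0.5556) = 0.5110.
θ_z = arccos(0.5110) = 59.27°.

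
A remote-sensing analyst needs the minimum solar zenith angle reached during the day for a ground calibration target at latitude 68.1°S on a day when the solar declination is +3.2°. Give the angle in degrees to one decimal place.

At local solar noon the hour angle is zero, so the zenith angle is |φ − δ| = |-68.1° − (3.2°)| = 71.3°.

71.3°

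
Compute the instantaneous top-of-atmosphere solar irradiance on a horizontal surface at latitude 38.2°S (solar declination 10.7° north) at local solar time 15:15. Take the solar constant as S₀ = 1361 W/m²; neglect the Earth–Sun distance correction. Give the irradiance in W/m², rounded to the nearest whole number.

537 W/m²

Hour angle H = 15° × (15.25 − 12) = 48.75°.
cos θ_z = sin(-38.2°) sin(10.7°) + cos(-38.2°) cos(10.7°) cos(48.75°) = -0.1148 + 0.5091 = 0.3943.
Top-of-atmosphere irradiance = S₀ cos θ_z = 1361 × 0.3943 = 536.64 W/m².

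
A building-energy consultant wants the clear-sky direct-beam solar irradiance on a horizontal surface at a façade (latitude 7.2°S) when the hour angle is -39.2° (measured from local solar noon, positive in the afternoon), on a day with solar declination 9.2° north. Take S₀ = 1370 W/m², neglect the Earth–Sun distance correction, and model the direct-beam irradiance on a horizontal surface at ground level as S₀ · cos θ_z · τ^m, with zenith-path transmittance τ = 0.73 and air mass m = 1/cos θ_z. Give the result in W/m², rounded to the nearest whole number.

661 W/m²

cos θ_z = sin φ sin δ + cos φ cos δ cos H = (-0.1253)(0.1599) + (0.9921)(0.9871)(0.7749) = 0.7388.
Air mass m = 1/cos θ_z = 1/0.7388 = 1.354; τ^m = 0.73^1.354 = 0.6530.
Surface direct beam = 1370 × 0.7388 × 0.6530 = 660.94 W/m².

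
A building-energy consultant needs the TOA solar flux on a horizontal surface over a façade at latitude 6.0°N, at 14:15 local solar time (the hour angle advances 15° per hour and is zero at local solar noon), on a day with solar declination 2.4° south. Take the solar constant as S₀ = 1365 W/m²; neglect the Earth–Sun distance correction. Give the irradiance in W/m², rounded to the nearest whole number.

Hour angle H = 15° × (14.25 − 12) = 33.75°.
cos θ_z = sin(6.0°) sin(-2.4°) + cos(6.0°) cos(-2.4°) cos(33.75°) = -0.0044 + 0.8262 = 0.8218.
Top-of-atmosphere irradiance = S₀ cos θ_z = 1365 × 0.8218 = 1121.76 W/m².

1122 W/m²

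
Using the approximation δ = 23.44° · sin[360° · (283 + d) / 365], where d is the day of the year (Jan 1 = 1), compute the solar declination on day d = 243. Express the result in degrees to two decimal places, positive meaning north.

360 × (283 + 243) / 365 = 518.795°; sin(518.795°) = 0.3617.
δ = 23.44 × 0.3617 = 8.478° ≈ +8.48°.

+8.48°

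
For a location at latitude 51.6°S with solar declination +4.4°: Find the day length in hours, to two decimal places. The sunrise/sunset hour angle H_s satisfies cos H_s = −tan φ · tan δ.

−tan φ tan δ = −(-1.2617)(0.0769) = 0.0970; H_s = arccos(0.0970) = 84.43°.
Day length = 2 H_s / 15° h⁻¹ = 168.86° / 15 = 11.257 h.

11.26 hours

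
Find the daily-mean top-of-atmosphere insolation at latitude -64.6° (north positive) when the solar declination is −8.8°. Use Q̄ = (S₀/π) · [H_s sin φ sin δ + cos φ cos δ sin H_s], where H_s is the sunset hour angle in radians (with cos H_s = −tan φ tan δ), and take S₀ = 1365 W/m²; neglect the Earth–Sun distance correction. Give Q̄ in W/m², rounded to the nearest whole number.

288 W/m²

The sunset hour angle satisfies cos H_s = −tan φ tan δ = -0.3260, giving H_s = 109.03°. In radians, H_s = 1.9029.
H_s sin φ sin δ = 1.9029 × -0.9033 × -0.1530 = 0.2630.
cos φ cos δ sin H_s = 0.4289 × 0.9882 × 0.9454 = 0.4007.
Q̄ = (1365/π) × (0.2630 + 0.4007) = 434.49 × 0.6637 = 288.37 W/m².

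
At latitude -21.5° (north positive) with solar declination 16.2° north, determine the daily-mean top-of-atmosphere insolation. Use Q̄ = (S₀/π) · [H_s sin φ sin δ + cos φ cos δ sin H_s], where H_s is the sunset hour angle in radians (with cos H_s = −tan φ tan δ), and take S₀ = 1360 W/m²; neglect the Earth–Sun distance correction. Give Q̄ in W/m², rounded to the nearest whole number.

320 W/m²

−tan φ tan δ = −(-0.3939)(0.2905) = 0.1144; H_s = arccos(0.1144) = 83.43°. In radians, H_s = 1.4561.
H_s sin φ sin δ = 1.4561 × -0.3665 × 0.2790 = -0.1489.
cos φ cos δ sin H_s = 0.9304 × 0.9603 × 0.9934 = 0.8876.
Q̄ = (1360/π) × (-0.1489 + 0.8876) = 432.90 × 0.7387 = 319.78 W/m².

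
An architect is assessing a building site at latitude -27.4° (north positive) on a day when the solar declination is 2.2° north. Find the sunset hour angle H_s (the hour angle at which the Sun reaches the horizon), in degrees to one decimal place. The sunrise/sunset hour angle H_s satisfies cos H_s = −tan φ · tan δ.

−tan φ tan δ = −(-0.5184)(0.0384) = 0.0199; H_s = arccos(0.0199) = 88.86°.

88.9°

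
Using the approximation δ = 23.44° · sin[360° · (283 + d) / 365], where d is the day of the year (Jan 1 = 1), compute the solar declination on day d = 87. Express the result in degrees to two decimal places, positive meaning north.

+2.02°

360 × (283 + 87) / 365 = 364.932°; sin(364.932°) = 0.0860.
δ = 23.44 × 0.0860 = 2.016° ≈ +2.02°.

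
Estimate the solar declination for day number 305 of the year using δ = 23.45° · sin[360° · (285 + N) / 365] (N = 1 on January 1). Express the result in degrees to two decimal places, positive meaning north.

-15.67°

360 × (285 + 305) / 365 = 581.918°; sin(581.918°) = -0.6681.
δ = 23.45 × -0.6681 = -15.667° ≈ -15.67°.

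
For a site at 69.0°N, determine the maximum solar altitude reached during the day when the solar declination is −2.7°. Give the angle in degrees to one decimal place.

18.3°

At local solar noon the hour angle is zero, so the elevation is 90° − |φ − δ| = 90° − |69.0° − (-2.7°)| = 90° − 71.7° = 18.3°.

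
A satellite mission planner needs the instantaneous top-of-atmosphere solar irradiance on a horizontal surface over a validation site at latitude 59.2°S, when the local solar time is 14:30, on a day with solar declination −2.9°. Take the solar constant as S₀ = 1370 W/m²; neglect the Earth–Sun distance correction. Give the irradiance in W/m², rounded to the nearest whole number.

615 W/m²

Hour angle H = 15° × (14.5 − 12) = 37.50°.
With φ = -59.2°, δ = -2.9°, H = 37.50°: sin φ sin δ = 0.0435, cos φ cos δ cos H = 0.4057, so cos θ_z = 0.4492.
Top-of-atmosphere irradiance = S₀ cos θ_z = 1370 × 0.4492 = 615.40 W/m².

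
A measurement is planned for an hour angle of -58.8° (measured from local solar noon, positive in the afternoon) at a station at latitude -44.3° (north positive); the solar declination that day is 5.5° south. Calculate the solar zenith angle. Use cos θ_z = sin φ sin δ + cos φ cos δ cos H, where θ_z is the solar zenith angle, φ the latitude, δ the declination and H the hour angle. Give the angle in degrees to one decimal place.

With φ = -44.3°, δ = -5.5°, H = -58.80°: sin φ sin δ = 0.0669, cos φ cos δ cos H = 0.3690, so cos θ_z = 0.4359.
θ_z = arccos(0.4359) = 64.16°.

64.2°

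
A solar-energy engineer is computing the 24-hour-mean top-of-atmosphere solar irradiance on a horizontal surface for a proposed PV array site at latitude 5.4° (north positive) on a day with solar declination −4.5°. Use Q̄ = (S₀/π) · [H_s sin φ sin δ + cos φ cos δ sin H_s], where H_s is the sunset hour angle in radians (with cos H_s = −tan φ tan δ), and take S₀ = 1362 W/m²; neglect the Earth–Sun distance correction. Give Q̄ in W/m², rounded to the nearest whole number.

−tan φ tan δ = −(0.0945)(-0.0787) = 0.0074; H_s = arccos(0.0074) = 89.58°. In radians, H_s = 1.5635.
H_s sin φ sin δ = 1.5635 × 0.0941 × -0.0785 = -0.0115.
cos φ cos δ sin H_s = 0.9956 × 0.9969 × 1.0000 = 0.9925.
Q̄ = (1362/π) × (-0.0115 + 0.9925) = 433.54 × 0.9810 = 425.30 W/m².

425 W/m²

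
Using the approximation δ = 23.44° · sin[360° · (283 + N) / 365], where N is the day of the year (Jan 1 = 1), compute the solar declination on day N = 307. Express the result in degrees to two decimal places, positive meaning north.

-15.66°

360 × (283 + 307) / 365 = 581.918°; sin(581.918°) = -0.6681.
δ = 23.44 × -0.6681 = -15.660° ≈ -15.66°.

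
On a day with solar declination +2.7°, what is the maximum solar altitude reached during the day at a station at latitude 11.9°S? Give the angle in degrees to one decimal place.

75.4°

At local solar noon the hour angle is zero, so the elevation is 90° − |φ − δ| = 90° − |-11.9° − (2.7°)| = 90° − 14.6° = 75.4°.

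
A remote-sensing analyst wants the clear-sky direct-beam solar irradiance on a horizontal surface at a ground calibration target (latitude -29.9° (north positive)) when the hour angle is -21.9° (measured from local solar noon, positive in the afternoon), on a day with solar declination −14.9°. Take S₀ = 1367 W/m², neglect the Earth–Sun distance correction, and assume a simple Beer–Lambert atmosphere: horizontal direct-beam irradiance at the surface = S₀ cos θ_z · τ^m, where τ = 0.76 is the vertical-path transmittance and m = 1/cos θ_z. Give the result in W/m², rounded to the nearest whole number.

cos θ_z = sin(-29.9°) sin(-14.9°) + cos(-29.9°) cos(-14.9°) cos(-21.90°) = 0.1282 + 0.7773 = 0.9055.
Air mass m = 1/cos θ_z = 1/0.9055 = 1.104; τ^m = 0.76^1.104 = 0.7386.
Surface direct beam = 1367 × 0.9055 × 0.7386 = 914.25 W/m².

914 W/m²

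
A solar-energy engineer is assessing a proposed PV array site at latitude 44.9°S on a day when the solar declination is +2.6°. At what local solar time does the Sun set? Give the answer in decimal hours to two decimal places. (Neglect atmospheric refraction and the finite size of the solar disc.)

−tan φ tan δ = −(-0.9965)(0.0454) = 0.0452; H_s = arccos(0.0452) = 87.41°.
Sunset is at 12 + H_s/15 = 12 + 5.827 = 17.827 h local solar time.

17.83 h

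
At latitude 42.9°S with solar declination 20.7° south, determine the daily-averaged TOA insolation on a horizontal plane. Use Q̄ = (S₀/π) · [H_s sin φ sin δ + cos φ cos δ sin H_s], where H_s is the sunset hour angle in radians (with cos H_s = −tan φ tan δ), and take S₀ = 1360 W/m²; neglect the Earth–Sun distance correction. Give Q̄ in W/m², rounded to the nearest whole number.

cos H_s = −tan(-42.9°) · tan(-20.7°) = -0.3511, so H_s = arccos(-0.3511) = 110.55°. In radians, H_s = 1.9295.
H_s sin φ sin δ = 1.9295 × -0.6807 × -0.3535 = 0.4643.
cos φ cos δ sin H_s = 0.7325 × 0.9354 × 0.9364 = 0.6416.
Q̄ = (1360/π) × (0.4643 + 0.6416) = 432.90 × 1.1059 = 478.74 W/m².

479 W/m²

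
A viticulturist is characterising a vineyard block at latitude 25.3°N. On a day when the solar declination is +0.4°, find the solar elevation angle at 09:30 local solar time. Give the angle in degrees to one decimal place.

46.1°

Hour angle H = 15° × (9.5 − 12) = -37.50°.
With φ = 25.3°, δ = 0.4°, H = -37.50°: sin φ sin δ = 0.0030, cos φ cos δ cos H = 0.7172, so cos θ_z = 0.7202.
θ_z = arccos(0.7202) = 43.93°, so the elevation is 90° − 43.93° = 46.07°.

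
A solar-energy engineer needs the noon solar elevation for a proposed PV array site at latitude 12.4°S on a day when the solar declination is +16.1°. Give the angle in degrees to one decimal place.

At local solar noon the hour angle is zero, so the elevation is 90° − |φ − δ| = 90° − |-12.4° − (16.1°)| = 90° − 28.5° = 61.5°.

61.5°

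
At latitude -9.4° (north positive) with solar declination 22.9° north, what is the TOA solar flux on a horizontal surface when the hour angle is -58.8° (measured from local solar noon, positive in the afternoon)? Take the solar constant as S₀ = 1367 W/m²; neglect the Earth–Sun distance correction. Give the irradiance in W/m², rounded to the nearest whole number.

557 W/m²

With φ = -9.4°, δ = 22.9°, H = -58.80°: sin φ sin δ = -0.0636, cos φ cos δ cos H = 0.4708, so cos θ_z = 0.4072.
Top-of-atmosphere irradiance = S₀ cos θ_z = 1367 × 0.4072 = 556.64 W/m².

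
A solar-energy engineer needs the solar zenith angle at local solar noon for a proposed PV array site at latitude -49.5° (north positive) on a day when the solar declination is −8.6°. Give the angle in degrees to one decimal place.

At local solar noon the hour angle is zero, so the zenith angle is |φ − δ| = |-49.5° − (-8.6°)| = 40.9°.

40.9°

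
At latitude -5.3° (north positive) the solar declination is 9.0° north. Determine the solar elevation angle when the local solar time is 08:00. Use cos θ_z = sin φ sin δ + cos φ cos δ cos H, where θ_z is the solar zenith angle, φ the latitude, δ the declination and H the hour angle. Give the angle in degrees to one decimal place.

Hour angle H = 15° × (8 − 12) = -60.00°.
cos θ_z = sin φ sin δ + cos φ cos δ cos H = (-0.0924)(0.1564) + (0.9957)(0.9877)(0.5000) = 0.4773.
θ_z = arccos(0.4773) = 61.49°, so the elevation is 90° − 61.49° = 28.51°.

28.5°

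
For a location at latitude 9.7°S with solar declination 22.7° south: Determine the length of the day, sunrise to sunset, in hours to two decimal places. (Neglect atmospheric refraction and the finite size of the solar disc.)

−tan φ tan δ = −(-0.1709)(-0.4183) = -0.0715; H_s = arccos(-0.0715) = 94.10°.
Day length = 2 H_s / 15° h⁻¹ = 188.20° / 15 = 12.547 h.

12.55 hours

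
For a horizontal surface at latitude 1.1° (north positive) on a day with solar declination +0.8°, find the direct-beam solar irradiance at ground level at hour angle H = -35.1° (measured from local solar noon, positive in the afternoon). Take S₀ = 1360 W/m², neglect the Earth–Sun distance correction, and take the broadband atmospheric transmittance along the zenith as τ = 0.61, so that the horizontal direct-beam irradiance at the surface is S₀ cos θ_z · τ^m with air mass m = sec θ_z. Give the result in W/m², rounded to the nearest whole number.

608 W/m²

With φ = 1.1°, δ = 0.8°, H = -35.10°: sin φ sin δ = 0.0003, cos φ cos δ cos H = 0.8179, so cos θ_z = 0.8182.
Air mass m = 1/cos θ_z = 1/0.8182 = 1.222; τ^m = 0.61^1.222 = 0.5466.
Surface direct beam = 1360 × 0.8182 × 0.5466 = 608.23 W/m².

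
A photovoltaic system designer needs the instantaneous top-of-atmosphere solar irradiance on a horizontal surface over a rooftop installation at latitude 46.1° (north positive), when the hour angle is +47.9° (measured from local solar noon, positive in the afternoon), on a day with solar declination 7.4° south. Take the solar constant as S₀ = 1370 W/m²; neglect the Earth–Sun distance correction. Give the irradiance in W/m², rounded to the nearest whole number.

cos θ_z = sin φ sin δ + cos φ cos δ cos H = (0.7206)(-0.1288) + (0.6934)(0.9917)(0.6704) = 0.3682.
Top-of-atmosphere irradiance = S₀ cos θ_z = 1370 × 0.3682 = 504.43 W/m².

504 W/m²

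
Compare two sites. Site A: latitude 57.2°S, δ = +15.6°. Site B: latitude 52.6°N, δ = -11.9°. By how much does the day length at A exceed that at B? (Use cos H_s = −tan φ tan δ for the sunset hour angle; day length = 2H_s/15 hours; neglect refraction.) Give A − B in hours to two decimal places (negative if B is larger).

-1.29 h

A: H_s = arccos(−tan -57.2° · tan 15.6°) = 64.33°, so 2H_s/15 = 8.5773 h.
B: H_s = arccos(−tan 52.6° · tan -11.9°) = 74.00°, so 2H_s/15 = 9.8667 h.
A − B = 8.5773 − 9.8667 = -1.2894 h.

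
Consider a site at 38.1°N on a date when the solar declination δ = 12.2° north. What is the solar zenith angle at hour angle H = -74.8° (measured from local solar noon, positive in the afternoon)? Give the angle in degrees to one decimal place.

cos θ_z = sin φ sin δ + cos φ cos δ cos H = (0.6170)(0.2113) + (0.7869)(0.9774)(0.2622) = 0.3320.
θ_z = arccos(0.3320) = 70.61°.

70.6°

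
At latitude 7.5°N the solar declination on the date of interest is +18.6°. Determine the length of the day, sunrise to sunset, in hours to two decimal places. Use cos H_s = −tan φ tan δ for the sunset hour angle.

12.34 hours

−tan φ tan δ = −(0.1317)(0.3365) = -0.0443; H_s = arccos(-0.0443) = 92.54°.
Day length = 2 H_s / 15° h⁻¹ = 185.08° / 15 = 12.339 h.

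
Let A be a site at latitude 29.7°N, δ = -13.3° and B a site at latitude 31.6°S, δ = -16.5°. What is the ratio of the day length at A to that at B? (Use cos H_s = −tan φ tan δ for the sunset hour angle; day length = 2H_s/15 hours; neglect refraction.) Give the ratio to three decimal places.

A: H_s = arccos(−tan 29.7° · tan -13.3°) = 82.25°, so 2H_s/15 = 10.9667 h.
B: H_s = arccos(−tan -31.6° · tan -16.5°) = 100.50°, so 2H_s/15 = 13.4000 h.
Ratio A/B = 10.9667 / 13.4000 = 0.8184.

0.818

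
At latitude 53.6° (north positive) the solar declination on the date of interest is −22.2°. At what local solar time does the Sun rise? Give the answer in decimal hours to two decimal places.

−tan φ tan δ = −(1.3564)(-0.4081) = 0.5535; H_s = arccos(0.5535) = 56.39°.
Sunrise is at 12 − H_s/15 = 12 − 3.759 = 8.241 h local solar time.

8.24 h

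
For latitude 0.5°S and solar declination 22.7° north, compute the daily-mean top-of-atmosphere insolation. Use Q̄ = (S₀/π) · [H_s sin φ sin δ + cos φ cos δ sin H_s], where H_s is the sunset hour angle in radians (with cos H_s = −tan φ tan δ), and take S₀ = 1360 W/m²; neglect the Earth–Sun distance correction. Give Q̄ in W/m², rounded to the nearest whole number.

cos H_s = −tan(-0.5°) · tan(22.7°) = 0.0037, so H_s = arccos(0.0037) = 89.79°. In radians, H_s = 1.5671.
H_s sin φ sin δ = 1.5671 × -0.0087 × 0.3859 = -0.0053.
cos φ cos δ sin H_s = 1.0000 × 0.9225 × 1.0000 = 0.9225.
Q̄ = (1360/π) × (-0.0053 + 0.9225) = 432.90 × 0.9172 = 397.06 W/m².

397 W/m²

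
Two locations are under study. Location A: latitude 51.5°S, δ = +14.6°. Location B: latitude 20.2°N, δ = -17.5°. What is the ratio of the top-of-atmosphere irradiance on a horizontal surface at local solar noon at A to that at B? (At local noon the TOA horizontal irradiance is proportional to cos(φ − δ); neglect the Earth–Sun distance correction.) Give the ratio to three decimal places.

0.512

A: cos θ_z = cos(-51.5° − (14.6°)) = 0.4051.
B: cos θ_z = cos(20.2° − (-17.5°)) = 0.7912.
Ratio A/B = 0.4051 / 0.7912 = 0.5120.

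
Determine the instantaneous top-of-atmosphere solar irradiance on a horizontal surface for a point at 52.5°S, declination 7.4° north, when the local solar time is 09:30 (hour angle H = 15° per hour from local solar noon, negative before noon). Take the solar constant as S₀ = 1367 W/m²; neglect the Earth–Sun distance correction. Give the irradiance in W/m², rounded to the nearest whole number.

515 W/m²

Hour angle H = 15° × (9.5 − 12) = -37.50°.
cos θ_z = sin(-52.5°) sin(7.4°) + cos(-52.5°) cos(7.4°) cos(-37.50°) = -0.1022 + 0.4789 = 0.3767.
Top-of-atmosphere irradiance = S₀ cos θ_z = 1367 × 0.3767 = 514.95 W/m².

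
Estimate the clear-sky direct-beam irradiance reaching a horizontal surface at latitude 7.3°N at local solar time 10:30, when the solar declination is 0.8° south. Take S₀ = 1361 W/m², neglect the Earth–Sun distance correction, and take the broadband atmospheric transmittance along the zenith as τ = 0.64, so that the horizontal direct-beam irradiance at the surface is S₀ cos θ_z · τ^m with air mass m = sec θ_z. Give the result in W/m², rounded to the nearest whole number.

764 W/m²

Hour angle H = 15° × (10.5 − 12) = -22.50°.
cos θ_z = sin φ sin δ + cos φ cos δ cos H = (0.1271)(-0.0140) + (0.9919)(0.9999)(0.9239) = 0.9145.
Air mass m = 1/cos θ_z = 1/0.9145 = 1.093; τ^m = 0.64^1.093 = 0.6140.
Surface direct beam = 1361 × 0.9145 × 0.6140 = 764.21 W/m².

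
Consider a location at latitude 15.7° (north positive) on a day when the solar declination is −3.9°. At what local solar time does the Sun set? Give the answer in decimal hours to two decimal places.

17.93 h

−tan φ tan δ = −(0.2811)(-0.0682) = 0.0192; H_s = arccos(0.0192) = 88.90°.
Sunset is at 12 + H_s/15 = 12 + 5.927 = 17.927 h local solar time.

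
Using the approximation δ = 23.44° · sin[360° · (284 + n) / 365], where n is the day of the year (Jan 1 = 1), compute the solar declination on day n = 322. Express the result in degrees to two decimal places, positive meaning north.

-19.81°

360 × (284 + 322) / 365 = 597.699°; sin(597.699°) = -0.8453.
δ = 23.44 × -0.8453 = -19.814° ≈ -19.81°.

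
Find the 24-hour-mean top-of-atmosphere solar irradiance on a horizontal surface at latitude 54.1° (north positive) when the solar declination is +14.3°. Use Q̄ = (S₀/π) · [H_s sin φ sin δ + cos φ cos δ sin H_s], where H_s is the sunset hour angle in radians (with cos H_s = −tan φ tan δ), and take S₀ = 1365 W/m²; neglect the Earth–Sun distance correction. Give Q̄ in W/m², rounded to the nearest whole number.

cos H_s = −tan(54.1°) · tan(14.3°) = -0.3521, so H_s = arccos(-0.3521) = 110.62°. In radians, H_s = 1.9307.
H_s sin φ sin δ = 1.9307 × 0.8100 × 0.2470 = 0.3863.
cos φ cos δ sin H_s = 0.5864 × 0.9690 × 0.9359 = 0.5318.
Q̄ = (1365/π) × (0.3863 + 0.5318) = 434.49 × 0.9181 = 398.91 W/m².

399 W/m²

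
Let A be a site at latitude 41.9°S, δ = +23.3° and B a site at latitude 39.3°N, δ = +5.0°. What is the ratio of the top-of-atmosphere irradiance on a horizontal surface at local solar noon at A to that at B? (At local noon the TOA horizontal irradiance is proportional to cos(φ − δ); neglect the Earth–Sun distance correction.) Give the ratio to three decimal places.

A: cos θ_z = cos(-41.9° − (23.3°)) = 0.4195.
B: cos θ_z = cos(39.3° − (5.0°)) = 0.8261.
Ratio A/B = 0.4195 / 0.8261 = 0.5078.

0.508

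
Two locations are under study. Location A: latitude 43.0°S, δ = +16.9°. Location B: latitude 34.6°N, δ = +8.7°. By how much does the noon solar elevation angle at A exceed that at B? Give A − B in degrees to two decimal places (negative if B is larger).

-34.00°

A: 90° − |-43.0 − (16.9)| = 30.10°.
B: 90° − |34.6 − (8.7)| = 64.10°.
A − B = 30.10 − 64.10 = -34.00°.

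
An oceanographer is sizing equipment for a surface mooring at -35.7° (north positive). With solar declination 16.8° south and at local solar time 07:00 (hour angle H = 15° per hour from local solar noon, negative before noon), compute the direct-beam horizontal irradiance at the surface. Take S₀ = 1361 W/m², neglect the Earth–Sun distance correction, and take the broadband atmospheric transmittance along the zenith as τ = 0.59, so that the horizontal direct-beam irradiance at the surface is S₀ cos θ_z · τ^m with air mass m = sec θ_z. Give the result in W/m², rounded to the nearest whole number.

Hour angle H = 15° × (7 − 12) = -75.00°.
With φ = -35.7°, δ = -16.8°, H = -75.00°: sin φ sin δ = 0.1687, cos φ cos δ cos H = 0.2012, so cos θ_z = 0.3699.
Air mass m = 1/cos θ_z = 1/0.3699 = 2.703; τ^m = 0.59^2.703 = 0.2402.
Surface direct beam = 1361 × 0.3699 × 0.2402 = 120.92 W/m².

121 W/m²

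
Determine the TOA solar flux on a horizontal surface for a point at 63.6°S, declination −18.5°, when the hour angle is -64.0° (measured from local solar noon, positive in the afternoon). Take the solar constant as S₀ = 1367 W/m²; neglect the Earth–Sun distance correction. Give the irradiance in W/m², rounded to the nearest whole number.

641 W/m²

cos θ_z = sin(-63.6°) sin(-18.5°) + cos(-63.6°) cos(-18.5°) cos(-64.00°) = 0.2842 + 0.1848 = 0.4690.
Top-of-atmosphere irradiance = S₀ cos θ_z = 1367 × 0.4690 = 641.12 W/m².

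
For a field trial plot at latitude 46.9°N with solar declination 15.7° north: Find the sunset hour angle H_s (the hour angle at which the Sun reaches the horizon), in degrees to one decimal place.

107.5°

The sunset hour angle satisfies cos H_s = −tan φ tan δ = -0.3004, giving H_s = 107.48°.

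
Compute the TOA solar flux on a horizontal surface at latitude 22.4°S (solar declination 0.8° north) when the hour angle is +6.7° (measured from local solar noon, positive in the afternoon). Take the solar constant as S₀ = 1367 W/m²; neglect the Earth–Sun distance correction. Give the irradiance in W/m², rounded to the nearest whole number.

cos θ_z = sin φ sin δ + cos φ cos δ cos H = (-0.3811)(0.0140) + (0.9245)(0.9999)(0.9932) = 0.9128.
Top-of-atmosphere irradiance = S₀ cos θ_z = 1367 × 0.9128 = 1247.80 W/m².

1248 W/m²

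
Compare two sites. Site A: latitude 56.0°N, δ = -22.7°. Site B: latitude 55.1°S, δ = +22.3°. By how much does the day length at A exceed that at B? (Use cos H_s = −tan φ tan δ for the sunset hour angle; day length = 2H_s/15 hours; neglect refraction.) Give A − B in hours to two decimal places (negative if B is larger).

-0.31 h

A: H_s = arccos(−tan 56.0° · tan -22.7°) = 51.67°, so 2H_s/15 = 6.8893 h.
B: H_s = arccos(−tan -55.1° · tan 22.3°) = 53.99°, so 2H_s/15 = 7.1987 h.
A − B = 6.8893 − 7.1987 = -0.3094 h.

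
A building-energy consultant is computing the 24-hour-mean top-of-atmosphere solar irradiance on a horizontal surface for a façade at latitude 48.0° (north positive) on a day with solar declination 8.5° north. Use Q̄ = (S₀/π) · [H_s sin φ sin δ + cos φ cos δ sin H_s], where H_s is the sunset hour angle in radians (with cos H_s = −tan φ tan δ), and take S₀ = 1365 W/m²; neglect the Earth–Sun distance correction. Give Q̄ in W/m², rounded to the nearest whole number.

366 W/m²

−tan φ tan δ = −(1.1106)(0.1495) = -0.1660; H_s = arccos(-0.1660) = 99.56°. In radians, H_s = 1.7376.
H_s sin φ sin δ = 1.7376 × 0.7431 × 0.1478 = 0.1908.
cos φ cos δ sin H_s = 0.6691 × 0.9890 × 0.9861 = 0.6525.
Q̄ = (1365/π) × (0.1908 + 0.6525) = 434.49 × 0.8433 = 366.41 W/m².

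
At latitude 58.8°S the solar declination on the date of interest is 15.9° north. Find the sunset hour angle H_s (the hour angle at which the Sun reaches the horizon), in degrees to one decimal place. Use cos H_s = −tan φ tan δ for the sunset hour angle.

61.9°

cos H_s = −tan(-58.8°) · tan(15.9°) = 0.4704, so H_s = arccos(0.4704) = 61.94°.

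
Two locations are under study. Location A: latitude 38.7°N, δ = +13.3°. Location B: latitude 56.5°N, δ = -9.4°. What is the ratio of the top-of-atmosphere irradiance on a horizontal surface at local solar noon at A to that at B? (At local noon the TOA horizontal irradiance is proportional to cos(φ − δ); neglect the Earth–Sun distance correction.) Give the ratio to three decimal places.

2.212

A: cos θ_z = cos(38.7° − (13.3°)) = 0.9033.
B: cos θ_z = cos(56.5° − (-9.4°)) = 0.4083.
Ratio A/B = 0.9033 / 0.4083 = 2.2123.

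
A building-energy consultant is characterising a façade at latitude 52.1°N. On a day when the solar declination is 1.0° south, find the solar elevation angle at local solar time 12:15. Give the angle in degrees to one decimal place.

Hour angle H = 15° × (12.25 − 12) = 3.75°.
cos θ_z = sin(52.1°) sin(-1.0°) + cos(52.1°) cos(-1.0°) cos(3.75°) = -0.0138 + 0.6129 = 0.5991.
θ_z = arccos(0.5991) = 53.19°, so the elevation is 90° − 53.19° = 36.81°.

36.8°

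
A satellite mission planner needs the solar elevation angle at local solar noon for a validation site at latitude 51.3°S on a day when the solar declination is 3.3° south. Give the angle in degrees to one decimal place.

At local solar noon the hour angle is zero, so the elevation is 90° − |φ − δ| = 90° − |-51.3° − (-3.3°)| = 90° − 48.0° = 42.0°.

42.0°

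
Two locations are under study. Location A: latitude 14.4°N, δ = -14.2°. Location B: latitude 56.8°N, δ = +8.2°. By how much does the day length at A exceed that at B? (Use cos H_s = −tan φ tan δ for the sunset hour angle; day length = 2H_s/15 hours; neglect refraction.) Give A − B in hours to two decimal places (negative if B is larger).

A: H_s = arccos(−tan 14.4° · tan -14.2°) = 86.27°, so 2H_s/15 = 11.5027 h.
B: H_s = arccos(−tan 56.8° · tan 8.2°) = 102.72°, so 2H_s/15 = 13.6960 h.
A − B = 11.5027 − 13.6960 = -2.1933 h.

-2.19 h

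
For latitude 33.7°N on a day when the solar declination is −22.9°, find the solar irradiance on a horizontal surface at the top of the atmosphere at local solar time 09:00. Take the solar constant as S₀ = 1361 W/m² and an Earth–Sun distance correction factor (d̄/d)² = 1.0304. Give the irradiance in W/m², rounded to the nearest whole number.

457 W/m²

Hour angle H = 15° × (9 − 12) = -45.00°.
cos θ_z = sin φ sin δ + cos φ cos δ cos H = (0.5548)(-0.3891) + (0.8320)(0.9212)(0.7071) = 0.3261.
Top-of-atmosphere irradiance = S₀ (d̄/d)² cos θ_z = 1361 × 1.0304 × 0.3261 = 457.31 W/m².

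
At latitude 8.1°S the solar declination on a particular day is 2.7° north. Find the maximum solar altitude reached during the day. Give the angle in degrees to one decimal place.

At local solar noon the hour angle is zero, so the elevation is 90° − |φ − δ| = 90° − |-8.1° − (2.7°)| = 90° − 10.8° = 79.2°.

79.2°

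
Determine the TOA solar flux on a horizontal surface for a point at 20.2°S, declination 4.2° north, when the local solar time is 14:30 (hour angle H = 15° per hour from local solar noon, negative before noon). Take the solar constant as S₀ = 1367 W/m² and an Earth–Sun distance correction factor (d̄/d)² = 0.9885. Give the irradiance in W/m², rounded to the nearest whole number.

Hour angle H = 15° × (14.5 − 12) = 37.50°.
cos θ_z = sin φ sin δ + cos φ cos δ cos H = (-0.3453)(0.0732) + (0.9385)(0.9973)(0.7934) = 0.7173.
Top-of-atmosphere irradiance = S₀ (d̄/d)² cos θ_z = 1367 × 0.9885 × 0.7173 = 969.27 W/m².

969 W/m²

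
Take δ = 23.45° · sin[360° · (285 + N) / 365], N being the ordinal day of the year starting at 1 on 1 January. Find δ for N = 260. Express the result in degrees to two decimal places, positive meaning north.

+1.01°

360 × (285 + 260) / 365 = 537.534°; sin(537.534°) = 0.0430.
δ = 23.45 × 0.0430 = 1.008° ≈ +1.01°.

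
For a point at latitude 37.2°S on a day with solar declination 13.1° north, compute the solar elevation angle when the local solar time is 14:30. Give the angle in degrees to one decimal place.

28.6°

Hour angle H = 15° × (14.5 − 12) = 37.50°.
cos θ_z = sin φ sin δ + cos φ cos δ cos H = (-0.6046)(0.2267) + (0.7965)(0.9740)(0.7934) = 0.4784.
θ_z = arccos(0.4784) = 61.42°, so the elevation is 90° − 61.42° = 28.58°.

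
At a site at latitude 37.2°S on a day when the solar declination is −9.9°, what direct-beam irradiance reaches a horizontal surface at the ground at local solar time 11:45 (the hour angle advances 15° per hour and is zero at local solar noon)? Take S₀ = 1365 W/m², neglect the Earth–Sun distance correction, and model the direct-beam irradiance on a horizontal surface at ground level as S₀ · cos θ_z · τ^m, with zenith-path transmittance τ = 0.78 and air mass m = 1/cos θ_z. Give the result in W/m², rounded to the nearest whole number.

915 W/m²

Hour angle H = 15° × (11.75 − 12) = -3.75°.
cos θ_z = sin(-37.2°) sin(-9.9°) + cos(-37.2°) cos(-9.9°) cos(-3.75°) = 0.1039 + 0.7830 = 0.8869.
Air mass m = 1/cos θ_z = 1/0.8869 = 1.128; τ^m = 0.78^1.128 = 0.7556.
Surface direct beam = 1365 × 0.8869 × 0.7556 = 914.74 W/m².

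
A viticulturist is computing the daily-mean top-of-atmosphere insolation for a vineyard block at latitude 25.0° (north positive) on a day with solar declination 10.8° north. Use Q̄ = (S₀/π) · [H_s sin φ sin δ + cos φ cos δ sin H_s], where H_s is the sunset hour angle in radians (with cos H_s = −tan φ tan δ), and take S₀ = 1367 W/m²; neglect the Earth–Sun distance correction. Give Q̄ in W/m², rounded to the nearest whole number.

−tan φ tan δ = −(0.4663)(0.1908) = -0.0890; H_s = arccos(-0.0890) = 95.11°. In radians, H_s = 1.6600.
H_s sin φ sin δ = 1.6600 × 0.4226 × 0.1874 = 0.1315.
cos φ cos δ sin H_s = 0.9063 × 0.9823 × 0.9960 = 0.8867.
Q̄ = (1367/π) × (0.1315 + 0.8867) = 435.13 × 1.0182 = 443.05 W/m².

443 W/m²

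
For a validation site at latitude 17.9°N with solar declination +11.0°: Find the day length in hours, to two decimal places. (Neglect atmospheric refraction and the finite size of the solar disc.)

12.48 hours

The sunset hour angle satisfies cos H_s = −tan φ tan δ = -0.0628, giving H_s = 93.60°.
Day length = 2 H_s / 15° h⁻¹ = 187.20° / 15 = 12.480 h.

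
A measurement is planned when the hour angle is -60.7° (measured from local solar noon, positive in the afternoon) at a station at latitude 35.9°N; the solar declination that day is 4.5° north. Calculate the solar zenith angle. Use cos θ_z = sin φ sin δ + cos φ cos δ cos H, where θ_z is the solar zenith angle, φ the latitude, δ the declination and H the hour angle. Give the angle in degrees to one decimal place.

63.8°

cos θ_z = sin φ sin δ + cos φ cos δ cos H = (0.5864)(0.0785) + (0.8100)(0.9969)(0.4894) = 0.4412.
θ_z = arccos(0.4412) = 63.82°.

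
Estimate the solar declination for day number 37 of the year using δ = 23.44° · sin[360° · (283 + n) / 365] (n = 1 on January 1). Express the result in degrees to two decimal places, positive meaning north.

-16.40°

360 × (283 + 37) / 365 = 315.616°; sin(315.616°) = -0.6995.
δ = 23.44 × -0.6995 = -16.396° ≈ -16.40°.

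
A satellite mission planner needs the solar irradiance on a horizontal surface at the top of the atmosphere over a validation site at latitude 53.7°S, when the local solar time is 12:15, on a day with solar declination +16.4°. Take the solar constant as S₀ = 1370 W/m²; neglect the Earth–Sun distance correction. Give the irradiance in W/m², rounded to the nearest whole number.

465 W/m²

Hour angle H = 15° × (12.25 − 12) = 3.75°.
cos θ_z = sin φ sin δ + cos φ cos δ cos H = (-0.8059)(0.2823) + (0.5920)(0.9593)(0.9979) = 0.3392.
Top-of-atmosphere irradiance = S₀ cos θ_z = 1370 × 0.3392 = 464.70 W/m².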